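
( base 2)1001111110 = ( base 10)638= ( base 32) ju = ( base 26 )oe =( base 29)m0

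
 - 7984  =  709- 8693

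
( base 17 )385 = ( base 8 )1760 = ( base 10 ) 1008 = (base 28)180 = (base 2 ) 1111110000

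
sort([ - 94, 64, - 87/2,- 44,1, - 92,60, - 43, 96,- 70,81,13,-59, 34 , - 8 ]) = [ - 94,- 92 , - 70, - 59,-44, - 87/2, - 43, -8,1, 13,34,60, 64,81,96]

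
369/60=6+3/20 = 6.15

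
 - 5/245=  - 1 + 48/49=- 0.02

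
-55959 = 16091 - 72050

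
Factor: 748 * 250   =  187000 = 2^3 * 5^3*11^1*17^1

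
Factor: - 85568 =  - 2^6*7^1*191^1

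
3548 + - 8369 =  - 4821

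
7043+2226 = 9269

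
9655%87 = 85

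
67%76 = 67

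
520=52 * 10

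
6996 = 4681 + 2315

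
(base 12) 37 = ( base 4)223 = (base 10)43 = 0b101011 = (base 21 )21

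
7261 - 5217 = 2044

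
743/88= 743/88 =8.44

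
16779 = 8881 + 7898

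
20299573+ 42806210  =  63105783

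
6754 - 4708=2046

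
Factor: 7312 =2^4*457^1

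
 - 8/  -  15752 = 1/1969 = 0.00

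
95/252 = 95/252 = 0.38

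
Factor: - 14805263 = -11^1*1345933^1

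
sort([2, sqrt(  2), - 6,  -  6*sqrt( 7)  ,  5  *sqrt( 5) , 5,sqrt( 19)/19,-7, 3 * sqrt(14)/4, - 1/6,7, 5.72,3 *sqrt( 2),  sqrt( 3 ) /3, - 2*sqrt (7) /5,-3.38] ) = [ - 6*sqrt (7 ),-7, - 6, - 3.38, - 2*sqrt( 7)/5,- 1/6, sqrt( 19)/19, sqrt( 3 )/3, sqrt( 2) , 2,3*sqrt (14)/4,  3*sqrt( 2 ),  5, 5.72,7,  5*sqrt( 5)]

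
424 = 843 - 419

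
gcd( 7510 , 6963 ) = 1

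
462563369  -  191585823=270977546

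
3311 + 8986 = 12297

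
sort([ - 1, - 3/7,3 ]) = [ - 1, - 3/7, 3 ] 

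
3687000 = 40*92175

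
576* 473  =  272448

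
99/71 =1 + 28/71 = 1.39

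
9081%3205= 2671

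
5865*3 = 17595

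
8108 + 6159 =14267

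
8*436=3488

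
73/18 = 4  +  1/18 = 4.06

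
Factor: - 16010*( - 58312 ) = 2^4*5^1*37^1*197^1* 1601^1=933575120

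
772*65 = 50180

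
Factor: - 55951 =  -7^1*7993^1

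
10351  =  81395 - 71044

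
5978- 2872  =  3106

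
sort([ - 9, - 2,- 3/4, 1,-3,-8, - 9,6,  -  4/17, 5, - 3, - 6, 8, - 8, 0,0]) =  [ - 9, - 9, - 8, - 8, - 6, - 3, - 3,-2,-3/4, - 4/17,0,0,1,5, 6,  8]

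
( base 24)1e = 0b100110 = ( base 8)46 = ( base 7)53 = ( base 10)38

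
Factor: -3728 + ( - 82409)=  - 86137 = -86137^1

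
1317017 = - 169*(-7793)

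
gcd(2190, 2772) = 6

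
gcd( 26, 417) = 1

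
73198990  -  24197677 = 49001313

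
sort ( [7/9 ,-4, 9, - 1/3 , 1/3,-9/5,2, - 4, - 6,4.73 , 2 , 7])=[-6 ,  -  4, - 4, - 9/5,-1/3,1/3,7/9,  2,2, 4.73 , 7,9] 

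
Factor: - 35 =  - 5^1*7^1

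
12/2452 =3/613 = 0.00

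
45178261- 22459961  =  22718300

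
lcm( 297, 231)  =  2079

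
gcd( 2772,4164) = 12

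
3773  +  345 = 4118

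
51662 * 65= 3358030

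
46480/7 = 6640 = 6640.00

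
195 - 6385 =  - 6190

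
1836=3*612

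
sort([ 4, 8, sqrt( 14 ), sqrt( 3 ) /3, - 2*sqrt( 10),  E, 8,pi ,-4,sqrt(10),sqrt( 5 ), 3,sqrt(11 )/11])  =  [ - 2*sqrt(10), - 4, sqrt( 11)/11, sqrt( 3)/3, sqrt( 5), E,3, pi , sqrt (10),sqrt ( 14), 4,8, 8]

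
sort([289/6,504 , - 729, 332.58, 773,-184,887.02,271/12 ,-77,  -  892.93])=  [ - 892.93, - 729, - 184, - 77, 271/12 , 289/6 , 332.58,504,  773,887.02 ] 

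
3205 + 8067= 11272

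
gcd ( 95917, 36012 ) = 1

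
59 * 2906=171454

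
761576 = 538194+223382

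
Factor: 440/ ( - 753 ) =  - 2^3*3^( - 1 )*5^1*11^1*251^(-1 )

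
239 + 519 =758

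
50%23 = 4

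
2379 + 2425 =4804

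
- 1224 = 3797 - 5021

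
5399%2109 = 1181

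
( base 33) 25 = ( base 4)1013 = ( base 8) 107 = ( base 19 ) 3E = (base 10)71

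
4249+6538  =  10787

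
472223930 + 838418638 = 1310642568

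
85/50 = 1 + 7/10 = 1.70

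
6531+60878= 67409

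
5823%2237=1349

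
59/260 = 59/260 = 0.23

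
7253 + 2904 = 10157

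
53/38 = 1 + 15/38 = 1.39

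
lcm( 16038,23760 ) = 641520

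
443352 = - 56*( - 7917) 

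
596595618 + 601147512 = 1197743130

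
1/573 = 1/573 = 0.00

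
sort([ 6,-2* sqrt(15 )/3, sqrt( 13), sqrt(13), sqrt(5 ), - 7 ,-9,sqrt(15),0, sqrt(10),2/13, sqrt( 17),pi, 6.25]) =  [ - 9, - 7, - 2*sqrt( 15) /3,0, 2/13,sqrt(5),pi , sqrt( 10) , sqrt( 13),sqrt( 13), sqrt( 15 ) , sqrt(17), 6,6.25]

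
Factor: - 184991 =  - 29^1*6379^1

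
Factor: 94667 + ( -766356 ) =-671689= - 359^1 * 1871^1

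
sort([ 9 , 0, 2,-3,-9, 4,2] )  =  [ -9, - 3 , 0 , 2, 2 , 4, 9] 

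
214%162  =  52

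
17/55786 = 17/55786=0.00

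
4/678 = 2/339 = 0.01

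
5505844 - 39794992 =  -34289148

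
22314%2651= 1106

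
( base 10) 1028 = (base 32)104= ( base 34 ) u8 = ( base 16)404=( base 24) 1ik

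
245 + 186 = 431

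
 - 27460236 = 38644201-66104437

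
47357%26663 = 20694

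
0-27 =  -  27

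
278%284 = 278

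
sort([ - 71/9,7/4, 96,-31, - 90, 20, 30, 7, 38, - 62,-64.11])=[- 90,-64.11,-62,-31, - 71/9, 7/4,7,20, 30, 38,96 ]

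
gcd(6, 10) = 2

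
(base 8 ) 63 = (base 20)2b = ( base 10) 51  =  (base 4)303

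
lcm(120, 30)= 120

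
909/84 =303/28 = 10.82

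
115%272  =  115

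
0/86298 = 0 = 0.00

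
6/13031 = 6/13031 = 0.00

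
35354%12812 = 9730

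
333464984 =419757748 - 86292764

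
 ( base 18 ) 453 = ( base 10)1389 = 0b10101101101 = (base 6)10233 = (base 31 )1DP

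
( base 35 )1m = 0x39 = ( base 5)212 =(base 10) 57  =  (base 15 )3c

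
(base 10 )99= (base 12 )83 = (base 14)71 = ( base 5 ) 344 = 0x63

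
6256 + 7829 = 14085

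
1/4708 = 1/4708 = 0.00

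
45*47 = 2115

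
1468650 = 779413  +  689237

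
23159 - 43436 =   -  20277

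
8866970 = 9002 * 985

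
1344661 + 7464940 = 8809601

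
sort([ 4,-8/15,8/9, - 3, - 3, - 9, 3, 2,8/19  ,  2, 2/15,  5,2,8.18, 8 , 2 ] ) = [ - 9,  -  3, - 3, - 8/15,2/15,8/19,8/9,2, 2 , 2, 2, 3,4 , 5,  8,8.18 ] 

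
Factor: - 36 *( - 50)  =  1800 = 2^3*3^2 * 5^2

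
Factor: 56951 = 56951^1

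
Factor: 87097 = 251^1*347^1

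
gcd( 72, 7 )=1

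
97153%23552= 2945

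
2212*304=672448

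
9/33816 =3/11272 = 0.00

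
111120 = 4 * 27780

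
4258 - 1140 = 3118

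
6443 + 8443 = 14886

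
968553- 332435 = 636118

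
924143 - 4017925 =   -  3093782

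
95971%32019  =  31933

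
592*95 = 56240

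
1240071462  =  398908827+841162635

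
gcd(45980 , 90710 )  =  10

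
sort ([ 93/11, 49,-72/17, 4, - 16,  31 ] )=[ - 16, - 72/17,4, 93/11 , 31,49]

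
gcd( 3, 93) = 3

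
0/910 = 0 = 0.00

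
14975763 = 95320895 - 80345132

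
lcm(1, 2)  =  2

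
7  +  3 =10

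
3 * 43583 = 130749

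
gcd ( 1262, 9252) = 2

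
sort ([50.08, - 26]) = [ - 26,50.08 ]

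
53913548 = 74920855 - 21007307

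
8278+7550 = 15828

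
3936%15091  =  3936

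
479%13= 11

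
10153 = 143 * 71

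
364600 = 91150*4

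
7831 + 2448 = 10279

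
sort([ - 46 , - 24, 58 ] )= [ - 46, - 24, 58 ] 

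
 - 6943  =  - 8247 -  - 1304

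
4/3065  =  4/3065 = 0.00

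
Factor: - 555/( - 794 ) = 2^(-1) *3^1  *  5^1*37^1 * 397^( - 1 ) 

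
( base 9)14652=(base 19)18DG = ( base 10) 10010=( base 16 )271A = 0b10011100011010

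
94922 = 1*94922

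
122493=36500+85993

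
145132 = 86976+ 58156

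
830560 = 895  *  928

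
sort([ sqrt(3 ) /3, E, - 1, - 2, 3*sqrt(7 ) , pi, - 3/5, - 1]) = [ - 2,  -  1, - 1, - 3/5,sqrt(3 ) /3,E , pi, 3*sqrt( 7) ]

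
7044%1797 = 1653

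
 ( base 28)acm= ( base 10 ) 8198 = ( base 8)20006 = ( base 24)E5E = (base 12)48b2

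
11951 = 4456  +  7495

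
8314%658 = 418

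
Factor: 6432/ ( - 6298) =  - 48/47= - 2^4*3^1*47^ ( -1 ) 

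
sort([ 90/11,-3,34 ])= [ - 3, 90/11,34] 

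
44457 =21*2117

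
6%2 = 0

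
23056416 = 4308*5352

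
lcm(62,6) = 186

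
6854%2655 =1544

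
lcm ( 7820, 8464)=719440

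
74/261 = 74/261 = 0.28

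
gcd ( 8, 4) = 4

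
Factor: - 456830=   -  2^1*5^1*11^1*4153^1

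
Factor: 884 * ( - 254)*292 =-65564512 =- 2^5*13^1*17^1*73^1*127^1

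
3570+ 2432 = 6002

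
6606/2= 3303 = 3303.00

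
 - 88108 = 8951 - 97059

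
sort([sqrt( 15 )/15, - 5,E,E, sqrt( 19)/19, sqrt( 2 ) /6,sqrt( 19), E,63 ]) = [ - 5,sqrt(19 )/19, sqrt( 2)/6,sqrt( 15 )/15,E,E, E,sqrt( 19 ),63]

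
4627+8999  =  13626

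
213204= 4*53301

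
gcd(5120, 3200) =640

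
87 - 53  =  34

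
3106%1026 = 28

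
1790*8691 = 15556890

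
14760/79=14760/79 = 186.84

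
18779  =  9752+9027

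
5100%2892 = 2208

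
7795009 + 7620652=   15415661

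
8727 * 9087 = 79302249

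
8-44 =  -36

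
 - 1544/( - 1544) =1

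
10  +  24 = 34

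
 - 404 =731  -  1135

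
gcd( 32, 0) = 32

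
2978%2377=601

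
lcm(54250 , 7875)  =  488250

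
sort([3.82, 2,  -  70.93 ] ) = [ - 70.93, 2, 3.82]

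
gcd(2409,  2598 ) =3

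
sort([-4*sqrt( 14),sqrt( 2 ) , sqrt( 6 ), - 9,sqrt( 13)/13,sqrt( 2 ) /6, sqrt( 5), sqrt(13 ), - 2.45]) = [ - 4*sqrt(14),  -  9, - 2.45,sqrt ( 2 )/6, sqrt(13) /13 , sqrt( 2 ), sqrt( 5 ),sqrt( 6 ) , sqrt ( 13)]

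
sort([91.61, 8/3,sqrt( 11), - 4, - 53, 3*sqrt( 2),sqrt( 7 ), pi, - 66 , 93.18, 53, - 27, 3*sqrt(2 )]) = [ - 66, - 53, - 27, - 4,sqrt( 7), 8/3,  pi, sqrt(  11), 3*sqrt( 2),3*sqrt( 2 ),  53, 91.61,  93.18 ] 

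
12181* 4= 48724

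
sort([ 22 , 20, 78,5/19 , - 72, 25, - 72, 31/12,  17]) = [ - 72,-72, 5/19,31/12,17, 20, 22, 25, 78 ] 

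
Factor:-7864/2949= - 8/3 = - 2^3*3^( - 1)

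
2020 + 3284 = 5304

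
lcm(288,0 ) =0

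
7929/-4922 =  -7929/4922 = -1.61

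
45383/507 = 89 + 20/39 = 89.51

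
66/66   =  1 = 1.00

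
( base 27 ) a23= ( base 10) 7347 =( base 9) 11063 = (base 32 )75j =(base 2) 1110010110011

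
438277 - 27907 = 410370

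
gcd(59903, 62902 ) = 1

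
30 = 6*5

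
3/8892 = 1/2964 = 0.00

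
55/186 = 55/186 = 0.30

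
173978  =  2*86989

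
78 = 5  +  73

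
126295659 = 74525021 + 51770638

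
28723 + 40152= 68875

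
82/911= 82/911= 0.09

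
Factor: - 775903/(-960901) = 19^1*97^1*149^( - 1)*421^1*6449^( - 1 )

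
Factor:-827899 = -827899^1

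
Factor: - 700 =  - 2^2*5^2*7^1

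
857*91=77987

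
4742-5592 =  - 850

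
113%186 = 113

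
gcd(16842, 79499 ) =7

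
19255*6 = 115530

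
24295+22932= 47227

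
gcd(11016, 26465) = 1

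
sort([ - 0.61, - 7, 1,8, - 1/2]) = [-7, -0.61, - 1/2 , 1,8 ]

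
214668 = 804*267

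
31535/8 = 31535/8 =3941.88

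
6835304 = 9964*686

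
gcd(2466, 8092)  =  2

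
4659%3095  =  1564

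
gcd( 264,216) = 24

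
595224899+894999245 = 1490224144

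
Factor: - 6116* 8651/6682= -2^1 * 11^1*13^( - 1)* 41^1*139^1 * 211^1*257^ ( - 1) = - 26454758/3341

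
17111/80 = 17111/80 = 213.89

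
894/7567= 894/7567 = 0.12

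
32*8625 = 276000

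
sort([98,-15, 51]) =[  -  15,51,98 ] 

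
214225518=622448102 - 408222584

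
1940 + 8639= 10579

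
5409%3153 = 2256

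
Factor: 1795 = 5^1*359^1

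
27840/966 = 28 + 132/161 = 28.82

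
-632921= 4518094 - 5151015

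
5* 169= 845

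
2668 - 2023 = 645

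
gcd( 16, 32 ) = 16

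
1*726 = 726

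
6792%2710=1372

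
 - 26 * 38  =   - 988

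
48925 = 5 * 9785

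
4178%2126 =2052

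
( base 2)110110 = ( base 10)54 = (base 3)2000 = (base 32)1m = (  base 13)42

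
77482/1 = 77482=77482.00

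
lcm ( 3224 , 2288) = 70928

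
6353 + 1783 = 8136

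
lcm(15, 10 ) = 30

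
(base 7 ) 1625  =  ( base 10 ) 656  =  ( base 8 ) 1220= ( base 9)808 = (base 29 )mi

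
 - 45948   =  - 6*7658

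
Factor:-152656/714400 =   -  203/950 = - 2^( -1 ) * 5^(- 2) *7^1 *19^ ( - 1)*29^1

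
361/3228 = 361/3228 = 0.11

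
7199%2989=1221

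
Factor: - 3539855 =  - 5^1*11^2*5851^1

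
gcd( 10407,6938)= 3469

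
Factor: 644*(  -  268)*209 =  - 2^4*7^1*11^1*19^1*23^1*67^1 = - 36071728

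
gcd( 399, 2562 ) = 21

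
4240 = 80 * 53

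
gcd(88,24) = 8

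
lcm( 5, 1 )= 5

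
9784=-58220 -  - 68004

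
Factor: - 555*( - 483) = 268065  =  3^2*5^1*7^1 * 23^1 * 37^1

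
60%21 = 18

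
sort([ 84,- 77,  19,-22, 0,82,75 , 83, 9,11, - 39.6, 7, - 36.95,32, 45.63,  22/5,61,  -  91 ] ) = [ - 91, - 77, - 39.6 , - 36.95 ,-22, 0,  22/5,7,9,  11,19,32,45.63,61, 75 , 82, 83,84]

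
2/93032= 1/46516 =0.00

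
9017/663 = 9017/663 = 13.60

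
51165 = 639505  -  588340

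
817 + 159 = 976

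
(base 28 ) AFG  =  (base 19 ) 13hb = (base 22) h24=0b10000001010100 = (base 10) 8276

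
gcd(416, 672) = 32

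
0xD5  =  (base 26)85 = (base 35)63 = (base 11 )184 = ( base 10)213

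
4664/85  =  4664/85 = 54.87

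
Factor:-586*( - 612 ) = 358632 = 2^3*3^2*17^1*293^1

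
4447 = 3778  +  669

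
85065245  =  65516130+19549115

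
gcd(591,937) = 1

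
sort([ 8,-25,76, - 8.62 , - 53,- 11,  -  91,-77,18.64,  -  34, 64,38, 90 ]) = [ - 91,-77,  -  53,- 34, - 25, - 11, - 8.62,8,18.64 , 38,64, 76, 90 ] 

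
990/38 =26 + 1/19 = 26.05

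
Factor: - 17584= -2^4*7^1 * 157^1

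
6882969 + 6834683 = 13717652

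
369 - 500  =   -131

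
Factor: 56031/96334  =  2^(- 1 ) * 3^1 * 7^( -2 ) * 19^1 = 57/98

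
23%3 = 2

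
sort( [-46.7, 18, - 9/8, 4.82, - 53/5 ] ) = [  -  46.7, -53/5, - 9/8, 4.82, 18]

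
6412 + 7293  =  13705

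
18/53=18/53=0.34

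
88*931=81928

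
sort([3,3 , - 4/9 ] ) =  [ - 4/9 , 3,3 ] 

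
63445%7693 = 1901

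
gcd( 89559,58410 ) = 9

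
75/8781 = 25/2927 =0.01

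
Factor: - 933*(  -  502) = 468366 = 2^1*3^1*251^1*311^1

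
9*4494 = 40446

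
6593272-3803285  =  2789987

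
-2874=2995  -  5869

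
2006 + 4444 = 6450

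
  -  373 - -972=599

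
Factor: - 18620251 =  - 13^2* 239^1*461^1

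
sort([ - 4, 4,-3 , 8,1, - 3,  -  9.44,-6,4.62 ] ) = [-9.44, - 6, - 4,-3,  -  3,1, 4,4.62, 8]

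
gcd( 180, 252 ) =36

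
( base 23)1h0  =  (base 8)1630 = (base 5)12140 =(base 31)tl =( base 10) 920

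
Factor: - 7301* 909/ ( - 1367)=3^2*7^2 *101^1*149^1 * 1367^ ( - 1 ) = 6636609/1367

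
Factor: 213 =3^1*71^1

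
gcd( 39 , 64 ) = 1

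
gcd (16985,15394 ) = 43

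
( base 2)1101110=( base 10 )110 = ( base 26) 46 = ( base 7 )215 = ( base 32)3e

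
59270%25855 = 7560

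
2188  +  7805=9993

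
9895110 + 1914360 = 11809470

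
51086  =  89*574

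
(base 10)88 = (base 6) 224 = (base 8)130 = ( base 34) 2K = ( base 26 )3A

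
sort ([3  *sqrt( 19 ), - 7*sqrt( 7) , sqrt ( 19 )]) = [ - 7*sqrt(7), sqrt (19 ), 3*sqrt(19) ] 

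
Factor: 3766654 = 2^1*73^1*25799^1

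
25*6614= 165350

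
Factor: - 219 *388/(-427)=2^2*3^1* 7^( - 1)*61^( - 1 )  *73^1 * 97^1 =84972/427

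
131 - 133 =  -  2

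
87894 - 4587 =83307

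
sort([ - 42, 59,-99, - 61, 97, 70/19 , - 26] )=[-99, - 61, - 42, - 26,70/19,  59, 97 ] 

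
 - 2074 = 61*( - 34) 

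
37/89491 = 37/89491= 0.00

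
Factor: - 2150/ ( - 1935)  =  2^1*3^( - 2 )*5^1 = 10/9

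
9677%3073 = 458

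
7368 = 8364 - 996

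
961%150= 61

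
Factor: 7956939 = 3^1*2652313^1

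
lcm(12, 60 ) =60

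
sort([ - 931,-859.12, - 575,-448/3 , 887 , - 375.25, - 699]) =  [ - 931,-859.12,-699,-575, - 375.25, -448/3, 887 ]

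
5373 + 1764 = 7137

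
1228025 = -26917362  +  28145387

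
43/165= 43/165 = 0.26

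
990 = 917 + 73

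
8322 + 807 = 9129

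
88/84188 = 22/21047 =0.00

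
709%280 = 149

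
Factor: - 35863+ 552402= 516539 = 516539^1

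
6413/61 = 105+8/61 = 105.13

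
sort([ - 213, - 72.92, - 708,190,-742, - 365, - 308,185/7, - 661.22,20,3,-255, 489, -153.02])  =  [ - 742,-708, - 661.22 ,-365, - 308,  -  255, - 213, - 153.02, - 72.92,3,20,185/7,190,489]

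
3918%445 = 358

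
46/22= 23/11 = 2.09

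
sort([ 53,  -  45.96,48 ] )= [ - 45.96, 48,  53]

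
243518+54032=297550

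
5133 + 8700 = 13833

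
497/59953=497/59953 = 0.01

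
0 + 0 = 0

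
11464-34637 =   -  23173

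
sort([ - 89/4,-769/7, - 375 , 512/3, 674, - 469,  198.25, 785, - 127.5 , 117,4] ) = [  -  469, - 375,-127.5, - 769/7, - 89/4 , 4 , 117,512/3,198.25, 674,  785]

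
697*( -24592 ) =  - 17140624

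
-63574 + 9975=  - 53599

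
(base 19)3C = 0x45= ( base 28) 2D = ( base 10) 69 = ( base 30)29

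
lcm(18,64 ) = 576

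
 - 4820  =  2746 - 7566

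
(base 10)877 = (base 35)P2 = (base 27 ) 15D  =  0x36D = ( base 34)pr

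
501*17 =8517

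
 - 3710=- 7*530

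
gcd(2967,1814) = 1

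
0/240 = 0  =  0.00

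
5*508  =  2540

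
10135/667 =10135/667= 15.19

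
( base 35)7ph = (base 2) 10010011111011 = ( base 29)B7D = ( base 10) 9467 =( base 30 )afh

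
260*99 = 25740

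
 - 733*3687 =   -  2702571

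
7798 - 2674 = 5124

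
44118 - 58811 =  - 14693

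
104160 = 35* 2976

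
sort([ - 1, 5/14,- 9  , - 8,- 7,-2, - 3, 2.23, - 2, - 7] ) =[ - 9,-8,- 7,-7,-3, - 2, -2,  -  1, 5/14, 2.23] 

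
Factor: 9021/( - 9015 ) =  - 5^(- 1)*31^1*97^1*601^(-1) = -3007/3005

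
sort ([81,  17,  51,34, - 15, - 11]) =[ - 15, - 11,17,34 , 51,81]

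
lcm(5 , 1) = 5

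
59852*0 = 0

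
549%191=167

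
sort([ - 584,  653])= [ - 584, 653 ]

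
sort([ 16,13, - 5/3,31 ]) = [-5/3, 13,16, 31 ]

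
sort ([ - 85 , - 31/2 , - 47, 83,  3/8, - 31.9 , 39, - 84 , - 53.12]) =[ - 85 , - 84,-53.12, -47,  -  31.9, - 31/2,3/8,39, 83]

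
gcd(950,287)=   1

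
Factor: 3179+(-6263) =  - 2^2*3^1*257^1=- 3084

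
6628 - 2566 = 4062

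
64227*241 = 15478707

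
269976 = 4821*56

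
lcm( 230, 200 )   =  4600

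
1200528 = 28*42876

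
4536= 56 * 81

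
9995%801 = 383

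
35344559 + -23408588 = 11935971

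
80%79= 1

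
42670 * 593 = 25303310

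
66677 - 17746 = 48931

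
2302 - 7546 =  - 5244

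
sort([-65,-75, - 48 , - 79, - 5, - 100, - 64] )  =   [- 100,-79, - 75, - 65, - 64, - 48, - 5]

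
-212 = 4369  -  4581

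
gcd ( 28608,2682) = 894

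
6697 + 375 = 7072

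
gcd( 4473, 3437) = 7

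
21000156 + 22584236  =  43584392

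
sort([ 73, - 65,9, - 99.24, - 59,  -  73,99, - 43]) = [ -99.24,-73, - 65, - 59,-43, 9, 73,99 ] 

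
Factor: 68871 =3^1*11^1*2087^1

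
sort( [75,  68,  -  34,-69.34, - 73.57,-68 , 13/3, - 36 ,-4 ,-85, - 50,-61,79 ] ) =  [ - 85, -73.57, - 69.34,- 68,-61,-50, - 36, - 34,  -  4, 13/3,68, 75,79 ] 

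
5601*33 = 184833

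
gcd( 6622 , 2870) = 14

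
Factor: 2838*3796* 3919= 42219575112 = 2^3*3^1*11^1 * 13^1 *43^1*73^1 * 3919^1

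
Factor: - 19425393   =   - 3^3* 13^1*55343^1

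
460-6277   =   - 5817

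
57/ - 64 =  - 57/64 = - 0.89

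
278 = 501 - 223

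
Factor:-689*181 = -13^1*53^1 * 181^1 =-124709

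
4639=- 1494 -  - 6133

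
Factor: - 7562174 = - 2^1* 3781087^1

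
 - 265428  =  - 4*66357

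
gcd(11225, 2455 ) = 5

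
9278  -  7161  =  2117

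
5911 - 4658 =1253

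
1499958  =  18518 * 81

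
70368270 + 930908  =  71299178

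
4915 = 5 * 983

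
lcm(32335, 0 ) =0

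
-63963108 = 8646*( - 7398 ) 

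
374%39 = 23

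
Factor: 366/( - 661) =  - 2^1*3^1*61^1*661^(-1 )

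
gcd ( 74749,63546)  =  17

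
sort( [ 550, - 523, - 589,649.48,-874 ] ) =[ - 874, - 589,-523, 550, 649.48 ] 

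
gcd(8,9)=1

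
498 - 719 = -221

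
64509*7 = 451563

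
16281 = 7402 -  - 8879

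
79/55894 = 79/55894= 0.00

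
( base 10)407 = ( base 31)d4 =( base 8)627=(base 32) cn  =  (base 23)hg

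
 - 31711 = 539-32250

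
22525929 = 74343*303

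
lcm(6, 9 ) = 18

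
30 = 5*6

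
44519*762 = 33923478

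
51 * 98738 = 5035638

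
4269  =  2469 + 1800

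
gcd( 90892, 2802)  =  2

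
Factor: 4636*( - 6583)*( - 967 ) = 29511667996 = 2^2*19^1*29^1 * 61^1*227^1 * 967^1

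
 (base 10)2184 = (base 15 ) 9a9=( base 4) 202020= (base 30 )2CO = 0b100010001000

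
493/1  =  493 = 493.00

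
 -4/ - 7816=1/1954 = 0.00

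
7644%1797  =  456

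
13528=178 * 76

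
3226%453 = 55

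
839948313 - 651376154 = 188572159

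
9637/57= 9637/57 =169.07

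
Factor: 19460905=5^1*3892181^1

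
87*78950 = 6868650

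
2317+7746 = 10063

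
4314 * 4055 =17493270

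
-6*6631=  - 39786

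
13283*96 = 1275168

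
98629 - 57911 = 40718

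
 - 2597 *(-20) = 51940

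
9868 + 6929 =16797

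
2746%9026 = 2746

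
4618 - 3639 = 979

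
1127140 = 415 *2716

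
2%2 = 0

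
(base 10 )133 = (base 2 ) 10000101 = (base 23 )5i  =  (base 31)49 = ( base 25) 58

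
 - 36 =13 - 49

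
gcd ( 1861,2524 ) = 1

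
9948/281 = 9948/281 = 35.40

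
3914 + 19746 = 23660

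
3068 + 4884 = 7952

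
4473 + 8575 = 13048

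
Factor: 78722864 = 2^4*11^1 *433^1*1033^1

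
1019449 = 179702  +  839747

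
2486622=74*33603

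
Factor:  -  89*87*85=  - 3^1*5^1*17^1 * 29^1*89^1 = - 658155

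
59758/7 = 59758/7 = 8536.86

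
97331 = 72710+24621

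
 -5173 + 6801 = 1628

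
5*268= 1340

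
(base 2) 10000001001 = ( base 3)1102021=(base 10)1033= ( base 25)1g8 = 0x409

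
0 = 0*57878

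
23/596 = 23/596= 0.04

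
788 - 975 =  - 187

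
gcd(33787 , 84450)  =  1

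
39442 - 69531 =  - 30089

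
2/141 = 2/141 = 0.01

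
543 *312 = 169416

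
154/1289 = 154/1289  =  0.12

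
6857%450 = 107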